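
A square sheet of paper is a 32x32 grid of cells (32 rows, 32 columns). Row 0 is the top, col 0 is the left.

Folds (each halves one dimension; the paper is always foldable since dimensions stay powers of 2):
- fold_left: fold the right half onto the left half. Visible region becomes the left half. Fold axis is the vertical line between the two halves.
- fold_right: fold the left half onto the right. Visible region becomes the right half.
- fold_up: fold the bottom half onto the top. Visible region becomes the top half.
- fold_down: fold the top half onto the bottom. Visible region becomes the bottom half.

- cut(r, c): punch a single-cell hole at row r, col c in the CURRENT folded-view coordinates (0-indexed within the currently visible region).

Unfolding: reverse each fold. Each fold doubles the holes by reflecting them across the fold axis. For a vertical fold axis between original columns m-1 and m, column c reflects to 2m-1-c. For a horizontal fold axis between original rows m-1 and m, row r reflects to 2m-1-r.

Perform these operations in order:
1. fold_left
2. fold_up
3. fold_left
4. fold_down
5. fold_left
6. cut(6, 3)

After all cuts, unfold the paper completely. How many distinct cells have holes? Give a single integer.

Op 1 fold_left: fold axis v@16; visible region now rows[0,32) x cols[0,16) = 32x16
Op 2 fold_up: fold axis h@16; visible region now rows[0,16) x cols[0,16) = 16x16
Op 3 fold_left: fold axis v@8; visible region now rows[0,16) x cols[0,8) = 16x8
Op 4 fold_down: fold axis h@8; visible region now rows[8,16) x cols[0,8) = 8x8
Op 5 fold_left: fold axis v@4; visible region now rows[8,16) x cols[0,4) = 8x4
Op 6 cut(6, 3): punch at orig (14,3); cuts so far [(14, 3)]; region rows[8,16) x cols[0,4) = 8x4
Unfold 1 (reflect across v@4): 2 holes -> [(14, 3), (14, 4)]
Unfold 2 (reflect across h@8): 4 holes -> [(1, 3), (1, 4), (14, 3), (14, 4)]
Unfold 3 (reflect across v@8): 8 holes -> [(1, 3), (1, 4), (1, 11), (1, 12), (14, 3), (14, 4), (14, 11), (14, 12)]
Unfold 4 (reflect across h@16): 16 holes -> [(1, 3), (1, 4), (1, 11), (1, 12), (14, 3), (14, 4), (14, 11), (14, 12), (17, 3), (17, 4), (17, 11), (17, 12), (30, 3), (30, 4), (30, 11), (30, 12)]
Unfold 5 (reflect across v@16): 32 holes -> [(1, 3), (1, 4), (1, 11), (1, 12), (1, 19), (1, 20), (1, 27), (1, 28), (14, 3), (14, 4), (14, 11), (14, 12), (14, 19), (14, 20), (14, 27), (14, 28), (17, 3), (17, 4), (17, 11), (17, 12), (17, 19), (17, 20), (17, 27), (17, 28), (30, 3), (30, 4), (30, 11), (30, 12), (30, 19), (30, 20), (30, 27), (30, 28)]

Answer: 32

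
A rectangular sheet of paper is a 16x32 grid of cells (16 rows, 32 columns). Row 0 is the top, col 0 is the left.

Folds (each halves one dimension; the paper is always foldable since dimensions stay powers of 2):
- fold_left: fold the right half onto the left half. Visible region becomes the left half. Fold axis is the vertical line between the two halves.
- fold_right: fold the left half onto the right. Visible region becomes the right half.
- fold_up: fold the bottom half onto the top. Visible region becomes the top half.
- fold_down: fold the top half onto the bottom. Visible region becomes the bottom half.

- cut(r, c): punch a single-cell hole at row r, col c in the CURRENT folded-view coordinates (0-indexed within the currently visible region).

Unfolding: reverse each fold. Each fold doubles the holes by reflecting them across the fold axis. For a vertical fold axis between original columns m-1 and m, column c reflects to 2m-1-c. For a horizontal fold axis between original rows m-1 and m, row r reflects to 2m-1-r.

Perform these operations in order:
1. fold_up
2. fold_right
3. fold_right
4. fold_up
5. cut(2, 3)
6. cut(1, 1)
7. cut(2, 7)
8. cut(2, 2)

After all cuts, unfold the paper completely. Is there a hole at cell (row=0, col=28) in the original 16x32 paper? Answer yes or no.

Op 1 fold_up: fold axis h@8; visible region now rows[0,8) x cols[0,32) = 8x32
Op 2 fold_right: fold axis v@16; visible region now rows[0,8) x cols[16,32) = 8x16
Op 3 fold_right: fold axis v@24; visible region now rows[0,8) x cols[24,32) = 8x8
Op 4 fold_up: fold axis h@4; visible region now rows[0,4) x cols[24,32) = 4x8
Op 5 cut(2, 3): punch at orig (2,27); cuts so far [(2, 27)]; region rows[0,4) x cols[24,32) = 4x8
Op 6 cut(1, 1): punch at orig (1,25); cuts so far [(1, 25), (2, 27)]; region rows[0,4) x cols[24,32) = 4x8
Op 7 cut(2, 7): punch at orig (2,31); cuts so far [(1, 25), (2, 27), (2, 31)]; region rows[0,4) x cols[24,32) = 4x8
Op 8 cut(2, 2): punch at orig (2,26); cuts so far [(1, 25), (2, 26), (2, 27), (2, 31)]; region rows[0,4) x cols[24,32) = 4x8
Unfold 1 (reflect across h@4): 8 holes -> [(1, 25), (2, 26), (2, 27), (2, 31), (5, 26), (5, 27), (5, 31), (6, 25)]
Unfold 2 (reflect across v@24): 16 holes -> [(1, 22), (1, 25), (2, 16), (2, 20), (2, 21), (2, 26), (2, 27), (2, 31), (5, 16), (5, 20), (5, 21), (5, 26), (5, 27), (5, 31), (6, 22), (6, 25)]
Unfold 3 (reflect across v@16): 32 holes -> [(1, 6), (1, 9), (1, 22), (1, 25), (2, 0), (2, 4), (2, 5), (2, 10), (2, 11), (2, 15), (2, 16), (2, 20), (2, 21), (2, 26), (2, 27), (2, 31), (5, 0), (5, 4), (5, 5), (5, 10), (5, 11), (5, 15), (5, 16), (5, 20), (5, 21), (5, 26), (5, 27), (5, 31), (6, 6), (6, 9), (6, 22), (6, 25)]
Unfold 4 (reflect across h@8): 64 holes -> [(1, 6), (1, 9), (1, 22), (1, 25), (2, 0), (2, 4), (2, 5), (2, 10), (2, 11), (2, 15), (2, 16), (2, 20), (2, 21), (2, 26), (2, 27), (2, 31), (5, 0), (5, 4), (5, 5), (5, 10), (5, 11), (5, 15), (5, 16), (5, 20), (5, 21), (5, 26), (5, 27), (5, 31), (6, 6), (6, 9), (6, 22), (6, 25), (9, 6), (9, 9), (9, 22), (9, 25), (10, 0), (10, 4), (10, 5), (10, 10), (10, 11), (10, 15), (10, 16), (10, 20), (10, 21), (10, 26), (10, 27), (10, 31), (13, 0), (13, 4), (13, 5), (13, 10), (13, 11), (13, 15), (13, 16), (13, 20), (13, 21), (13, 26), (13, 27), (13, 31), (14, 6), (14, 9), (14, 22), (14, 25)]
Holes: [(1, 6), (1, 9), (1, 22), (1, 25), (2, 0), (2, 4), (2, 5), (2, 10), (2, 11), (2, 15), (2, 16), (2, 20), (2, 21), (2, 26), (2, 27), (2, 31), (5, 0), (5, 4), (5, 5), (5, 10), (5, 11), (5, 15), (5, 16), (5, 20), (5, 21), (5, 26), (5, 27), (5, 31), (6, 6), (6, 9), (6, 22), (6, 25), (9, 6), (9, 9), (9, 22), (9, 25), (10, 0), (10, 4), (10, 5), (10, 10), (10, 11), (10, 15), (10, 16), (10, 20), (10, 21), (10, 26), (10, 27), (10, 31), (13, 0), (13, 4), (13, 5), (13, 10), (13, 11), (13, 15), (13, 16), (13, 20), (13, 21), (13, 26), (13, 27), (13, 31), (14, 6), (14, 9), (14, 22), (14, 25)]

Answer: no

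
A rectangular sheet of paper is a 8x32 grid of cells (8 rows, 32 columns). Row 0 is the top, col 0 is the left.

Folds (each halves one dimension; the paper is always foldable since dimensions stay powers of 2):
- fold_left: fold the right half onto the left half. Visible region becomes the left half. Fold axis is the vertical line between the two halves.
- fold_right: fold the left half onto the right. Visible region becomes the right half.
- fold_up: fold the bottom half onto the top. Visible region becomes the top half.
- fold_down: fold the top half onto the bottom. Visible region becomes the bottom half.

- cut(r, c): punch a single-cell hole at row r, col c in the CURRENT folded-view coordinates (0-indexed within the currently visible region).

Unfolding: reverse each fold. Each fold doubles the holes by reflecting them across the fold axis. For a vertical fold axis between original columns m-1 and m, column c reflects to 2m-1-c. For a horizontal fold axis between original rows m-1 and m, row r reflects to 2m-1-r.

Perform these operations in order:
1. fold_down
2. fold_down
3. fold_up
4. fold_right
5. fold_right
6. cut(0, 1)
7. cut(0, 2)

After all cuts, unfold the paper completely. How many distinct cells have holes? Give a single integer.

Op 1 fold_down: fold axis h@4; visible region now rows[4,8) x cols[0,32) = 4x32
Op 2 fold_down: fold axis h@6; visible region now rows[6,8) x cols[0,32) = 2x32
Op 3 fold_up: fold axis h@7; visible region now rows[6,7) x cols[0,32) = 1x32
Op 4 fold_right: fold axis v@16; visible region now rows[6,7) x cols[16,32) = 1x16
Op 5 fold_right: fold axis v@24; visible region now rows[6,7) x cols[24,32) = 1x8
Op 6 cut(0, 1): punch at orig (6,25); cuts so far [(6, 25)]; region rows[6,7) x cols[24,32) = 1x8
Op 7 cut(0, 2): punch at orig (6,26); cuts so far [(6, 25), (6, 26)]; region rows[6,7) x cols[24,32) = 1x8
Unfold 1 (reflect across v@24): 4 holes -> [(6, 21), (6, 22), (6, 25), (6, 26)]
Unfold 2 (reflect across v@16): 8 holes -> [(6, 5), (6, 6), (6, 9), (6, 10), (6, 21), (6, 22), (6, 25), (6, 26)]
Unfold 3 (reflect across h@7): 16 holes -> [(6, 5), (6, 6), (6, 9), (6, 10), (6, 21), (6, 22), (6, 25), (6, 26), (7, 5), (7, 6), (7, 9), (7, 10), (7, 21), (7, 22), (7, 25), (7, 26)]
Unfold 4 (reflect across h@6): 32 holes -> [(4, 5), (4, 6), (4, 9), (4, 10), (4, 21), (4, 22), (4, 25), (4, 26), (5, 5), (5, 6), (5, 9), (5, 10), (5, 21), (5, 22), (5, 25), (5, 26), (6, 5), (6, 6), (6, 9), (6, 10), (6, 21), (6, 22), (6, 25), (6, 26), (7, 5), (7, 6), (7, 9), (7, 10), (7, 21), (7, 22), (7, 25), (7, 26)]
Unfold 5 (reflect across h@4): 64 holes -> [(0, 5), (0, 6), (0, 9), (0, 10), (0, 21), (0, 22), (0, 25), (0, 26), (1, 5), (1, 6), (1, 9), (1, 10), (1, 21), (1, 22), (1, 25), (1, 26), (2, 5), (2, 6), (2, 9), (2, 10), (2, 21), (2, 22), (2, 25), (2, 26), (3, 5), (3, 6), (3, 9), (3, 10), (3, 21), (3, 22), (3, 25), (3, 26), (4, 5), (4, 6), (4, 9), (4, 10), (4, 21), (4, 22), (4, 25), (4, 26), (5, 5), (5, 6), (5, 9), (5, 10), (5, 21), (5, 22), (5, 25), (5, 26), (6, 5), (6, 6), (6, 9), (6, 10), (6, 21), (6, 22), (6, 25), (6, 26), (7, 5), (7, 6), (7, 9), (7, 10), (7, 21), (7, 22), (7, 25), (7, 26)]

Answer: 64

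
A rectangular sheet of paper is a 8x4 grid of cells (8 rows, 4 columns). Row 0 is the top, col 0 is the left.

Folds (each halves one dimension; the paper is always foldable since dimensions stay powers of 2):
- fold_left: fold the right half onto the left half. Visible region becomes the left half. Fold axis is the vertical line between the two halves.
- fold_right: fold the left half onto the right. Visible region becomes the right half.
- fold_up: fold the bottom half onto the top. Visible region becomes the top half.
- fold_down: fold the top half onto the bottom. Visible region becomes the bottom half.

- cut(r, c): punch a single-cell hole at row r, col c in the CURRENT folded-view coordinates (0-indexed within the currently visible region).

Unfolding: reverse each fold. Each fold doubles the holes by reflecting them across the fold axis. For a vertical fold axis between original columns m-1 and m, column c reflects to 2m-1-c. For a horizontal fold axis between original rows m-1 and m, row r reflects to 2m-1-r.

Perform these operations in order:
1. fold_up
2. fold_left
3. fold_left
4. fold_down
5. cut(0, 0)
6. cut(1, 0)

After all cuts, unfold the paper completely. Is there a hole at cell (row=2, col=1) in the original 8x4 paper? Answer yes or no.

Answer: yes

Derivation:
Op 1 fold_up: fold axis h@4; visible region now rows[0,4) x cols[0,4) = 4x4
Op 2 fold_left: fold axis v@2; visible region now rows[0,4) x cols[0,2) = 4x2
Op 3 fold_left: fold axis v@1; visible region now rows[0,4) x cols[0,1) = 4x1
Op 4 fold_down: fold axis h@2; visible region now rows[2,4) x cols[0,1) = 2x1
Op 5 cut(0, 0): punch at orig (2,0); cuts so far [(2, 0)]; region rows[2,4) x cols[0,1) = 2x1
Op 6 cut(1, 0): punch at orig (3,0); cuts so far [(2, 0), (3, 0)]; region rows[2,4) x cols[0,1) = 2x1
Unfold 1 (reflect across h@2): 4 holes -> [(0, 0), (1, 0), (2, 0), (3, 0)]
Unfold 2 (reflect across v@1): 8 holes -> [(0, 0), (0, 1), (1, 0), (1, 1), (2, 0), (2, 1), (3, 0), (3, 1)]
Unfold 3 (reflect across v@2): 16 holes -> [(0, 0), (0, 1), (0, 2), (0, 3), (1, 0), (1, 1), (1, 2), (1, 3), (2, 0), (2, 1), (2, 2), (2, 3), (3, 0), (3, 1), (3, 2), (3, 3)]
Unfold 4 (reflect across h@4): 32 holes -> [(0, 0), (0, 1), (0, 2), (0, 3), (1, 0), (1, 1), (1, 2), (1, 3), (2, 0), (2, 1), (2, 2), (2, 3), (3, 0), (3, 1), (3, 2), (3, 3), (4, 0), (4, 1), (4, 2), (4, 3), (5, 0), (5, 1), (5, 2), (5, 3), (6, 0), (6, 1), (6, 2), (6, 3), (7, 0), (7, 1), (7, 2), (7, 3)]
Holes: [(0, 0), (0, 1), (0, 2), (0, 3), (1, 0), (1, 1), (1, 2), (1, 3), (2, 0), (2, 1), (2, 2), (2, 3), (3, 0), (3, 1), (3, 2), (3, 3), (4, 0), (4, 1), (4, 2), (4, 3), (5, 0), (5, 1), (5, 2), (5, 3), (6, 0), (6, 1), (6, 2), (6, 3), (7, 0), (7, 1), (7, 2), (7, 3)]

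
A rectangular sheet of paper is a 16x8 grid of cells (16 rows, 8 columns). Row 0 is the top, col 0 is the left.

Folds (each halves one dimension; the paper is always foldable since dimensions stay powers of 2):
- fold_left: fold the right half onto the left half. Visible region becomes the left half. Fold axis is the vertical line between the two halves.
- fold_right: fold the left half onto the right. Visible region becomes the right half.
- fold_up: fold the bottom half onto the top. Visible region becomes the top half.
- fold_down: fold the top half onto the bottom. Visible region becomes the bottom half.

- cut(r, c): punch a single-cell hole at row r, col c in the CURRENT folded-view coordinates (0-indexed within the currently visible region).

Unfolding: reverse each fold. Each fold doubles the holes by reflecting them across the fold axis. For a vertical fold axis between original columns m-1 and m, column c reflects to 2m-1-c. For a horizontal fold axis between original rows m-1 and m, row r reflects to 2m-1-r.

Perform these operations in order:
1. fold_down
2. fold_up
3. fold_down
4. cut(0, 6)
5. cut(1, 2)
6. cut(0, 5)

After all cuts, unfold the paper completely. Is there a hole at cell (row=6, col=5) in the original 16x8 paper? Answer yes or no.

Op 1 fold_down: fold axis h@8; visible region now rows[8,16) x cols[0,8) = 8x8
Op 2 fold_up: fold axis h@12; visible region now rows[8,12) x cols[0,8) = 4x8
Op 3 fold_down: fold axis h@10; visible region now rows[10,12) x cols[0,8) = 2x8
Op 4 cut(0, 6): punch at orig (10,6); cuts so far [(10, 6)]; region rows[10,12) x cols[0,8) = 2x8
Op 5 cut(1, 2): punch at orig (11,2); cuts so far [(10, 6), (11, 2)]; region rows[10,12) x cols[0,8) = 2x8
Op 6 cut(0, 5): punch at orig (10,5); cuts so far [(10, 5), (10, 6), (11, 2)]; region rows[10,12) x cols[0,8) = 2x8
Unfold 1 (reflect across h@10): 6 holes -> [(8, 2), (9, 5), (9, 6), (10, 5), (10, 6), (11, 2)]
Unfold 2 (reflect across h@12): 12 holes -> [(8, 2), (9, 5), (9, 6), (10, 5), (10, 6), (11, 2), (12, 2), (13, 5), (13, 6), (14, 5), (14, 6), (15, 2)]
Unfold 3 (reflect across h@8): 24 holes -> [(0, 2), (1, 5), (1, 6), (2, 5), (2, 6), (3, 2), (4, 2), (5, 5), (5, 6), (6, 5), (6, 6), (7, 2), (8, 2), (9, 5), (9, 6), (10, 5), (10, 6), (11, 2), (12, 2), (13, 5), (13, 6), (14, 5), (14, 6), (15, 2)]
Holes: [(0, 2), (1, 5), (1, 6), (2, 5), (2, 6), (3, 2), (4, 2), (5, 5), (5, 6), (6, 5), (6, 6), (7, 2), (8, 2), (9, 5), (9, 6), (10, 5), (10, 6), (11, 2), (12, 2), (13, 5), (13, 6), (14, 5), (14, 6), (15, 2)]

Answer: yes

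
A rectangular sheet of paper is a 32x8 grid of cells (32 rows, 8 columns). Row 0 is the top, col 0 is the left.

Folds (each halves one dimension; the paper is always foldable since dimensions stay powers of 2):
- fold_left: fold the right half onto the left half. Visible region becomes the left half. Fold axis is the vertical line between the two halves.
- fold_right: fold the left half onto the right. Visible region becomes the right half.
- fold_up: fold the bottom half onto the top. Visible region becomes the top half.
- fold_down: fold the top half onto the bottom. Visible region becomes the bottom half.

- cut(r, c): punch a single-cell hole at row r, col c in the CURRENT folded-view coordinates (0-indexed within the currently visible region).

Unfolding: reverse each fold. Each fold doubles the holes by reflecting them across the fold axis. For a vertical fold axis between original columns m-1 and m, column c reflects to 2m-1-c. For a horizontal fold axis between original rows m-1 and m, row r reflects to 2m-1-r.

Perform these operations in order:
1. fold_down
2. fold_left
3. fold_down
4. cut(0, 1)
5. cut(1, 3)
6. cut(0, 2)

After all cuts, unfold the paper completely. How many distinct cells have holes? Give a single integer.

Op 1 fold_down: fold axis h@16; visible region now rows[16,32) x cols[0,8) = 16x8
Op 2 fold_left: fold axis v@4; visible region now rows[16,32) x cols[0,4) = 16x4
Op 3 fold_down: fold axis h@24; visible region now rows[24,32) x cols[0,4) = 8x4
Op 4 cut(0, 1): punch at orig (24,1); cuts so far [(24, 1)]; region rows[24,32) x cols[0,4) = 8x4
Op 5 cut(1, 3): punch at orig (25,3); cuts so far [(24, 1), (25, 3)]; region rows[24,32) x cols[0,4) = 8x4
Op 6 cut(0, 2): punch at orig (24,2); cuts so far [(24, 1), (24, 2), (25, 3)]; region rows[24,32) x cols[0,4) = 8x4
Unfold 1 (reflect across h@24): 6 holes -> [(22, 3), (23, 1), (23, 2), (24, 1), (24, 2), (25, 3)]
Unfold 2 (reflect across v@4): 12 holes -> [(22, 3), (22, 4), (23, 1), (23, 2), (23, 5), (23, 6), (24, 1), (24, 2), (24, 5), (24, 6), (25, 3), (25, 4)]
Unfold 3 (reflect across h@16): 24 holes -> [(6, 3), (6, 4), (7, 1), (7, 2), (7, 5), (7, 6), (8, 1), (8, 2), (8, 5), (8, 6), (9, 3), (9, 4), (22, 3), (22, 4), (23, 1), (23, 2), (23, 5), (23, 6), (24, 1), (24, 2), (24, 5), (24, 6), (25, 3), (25, 4)]

Answer: 24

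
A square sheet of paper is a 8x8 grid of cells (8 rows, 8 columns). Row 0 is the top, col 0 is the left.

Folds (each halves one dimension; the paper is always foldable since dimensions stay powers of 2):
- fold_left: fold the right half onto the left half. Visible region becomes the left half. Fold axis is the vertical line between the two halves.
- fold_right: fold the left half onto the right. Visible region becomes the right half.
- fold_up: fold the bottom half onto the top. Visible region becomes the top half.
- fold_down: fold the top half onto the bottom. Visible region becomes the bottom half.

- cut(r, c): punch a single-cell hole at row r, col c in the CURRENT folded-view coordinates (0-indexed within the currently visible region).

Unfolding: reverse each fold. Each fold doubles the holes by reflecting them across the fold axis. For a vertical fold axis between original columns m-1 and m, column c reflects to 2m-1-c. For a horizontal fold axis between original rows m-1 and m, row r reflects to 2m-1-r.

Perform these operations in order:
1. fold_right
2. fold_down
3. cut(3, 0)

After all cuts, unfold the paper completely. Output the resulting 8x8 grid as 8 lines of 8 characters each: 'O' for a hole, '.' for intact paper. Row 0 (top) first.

Op 1 fold_right: fold axis v@4; visible region now rows[0,8) x cols[4,8) = 8x4
Op 2 fold_down: fold axis h@4; visible region now rows[4,8) x cols[4,8) = 4x4
Op 3 cut(3, 0): punch at orig (7,4); cuts so far [(7, 4)]; region rows[4,8) x cols[4,8) = 4x4
Unfold 1 (reflect across h@4): 2 holes -> [(0, 4), (7, 4)]
Unfold 2 (reflect across v@4): 4 holes -> [(0, 3), (0, 4), (7, 3), (7, 4)]

Answer: ...OO...
........
........
........
........
........
........
...OO...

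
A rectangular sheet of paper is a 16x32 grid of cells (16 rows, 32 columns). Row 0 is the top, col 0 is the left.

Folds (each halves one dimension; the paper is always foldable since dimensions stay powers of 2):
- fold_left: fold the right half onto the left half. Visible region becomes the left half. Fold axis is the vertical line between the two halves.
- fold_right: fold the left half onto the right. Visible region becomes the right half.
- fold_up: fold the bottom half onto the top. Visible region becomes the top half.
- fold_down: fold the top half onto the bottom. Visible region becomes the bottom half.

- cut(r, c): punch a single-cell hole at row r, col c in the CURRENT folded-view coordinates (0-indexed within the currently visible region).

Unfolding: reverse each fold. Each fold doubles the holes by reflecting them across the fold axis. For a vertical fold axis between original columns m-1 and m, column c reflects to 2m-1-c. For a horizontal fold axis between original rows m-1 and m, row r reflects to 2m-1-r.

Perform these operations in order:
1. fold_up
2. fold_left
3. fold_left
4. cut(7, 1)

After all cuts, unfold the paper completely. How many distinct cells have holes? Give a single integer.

Answer: 8

Derivation:
Op 1 fold_up: fold axis h@8; visible region now rows[0,8) x cols[0,32) = 8x32
Op 2 fold_left: fold axis v@16; visible region now rows[0,8) x cols[0,16) = 8x16
Op 3 fold_left: fold axis v@8; visible region now rows[0,8) x cols[0,8) = 8x8
Op 4 cut(7, 1): punch at orig (7,1); cuts so far [(7, 1)]; region rows[0,8) x cols[0,8) = 8x8
Unfold 1 (reflect across v@8): 2 holes -> [(7, 1), (7, 14)]
Unfold 2 (reflect across v@16): 4 holes -> [(7, 1), (7, 14), (7, 17), (7, 30)]
Unfold 3 (reflect across h@8): 8 holes -> [(7, 1), (7, 14), (7, 17), (7, 30), (8, 1), (8, 14), (8, 17), (8, 30)]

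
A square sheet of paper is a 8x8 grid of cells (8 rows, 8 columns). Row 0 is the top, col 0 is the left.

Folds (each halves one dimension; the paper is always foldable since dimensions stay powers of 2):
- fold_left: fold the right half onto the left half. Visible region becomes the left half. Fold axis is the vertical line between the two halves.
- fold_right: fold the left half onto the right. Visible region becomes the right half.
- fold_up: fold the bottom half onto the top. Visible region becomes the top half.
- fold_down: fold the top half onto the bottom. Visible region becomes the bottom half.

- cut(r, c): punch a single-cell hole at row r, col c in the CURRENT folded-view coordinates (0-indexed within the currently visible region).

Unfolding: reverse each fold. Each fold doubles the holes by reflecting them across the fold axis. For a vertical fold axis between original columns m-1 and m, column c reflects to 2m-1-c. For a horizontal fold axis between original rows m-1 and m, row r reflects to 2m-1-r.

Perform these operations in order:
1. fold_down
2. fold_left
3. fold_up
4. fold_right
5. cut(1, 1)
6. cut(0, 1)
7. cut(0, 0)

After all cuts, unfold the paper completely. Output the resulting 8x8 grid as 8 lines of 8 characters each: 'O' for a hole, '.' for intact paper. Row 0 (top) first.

Answer: OOOOOOOO
O..OO..O
O..OO..O
OOOOOOOO
OOOOOOOO
O..OO..O
O..OO..O
OOOOOOOO

Derivation:
Op 1 fold_down: fold axis h@4; visible region now rows[4,8) x cols[0,8) = 4x8
Op 2 fold_left: fold axis v@4; visible region now rows[4,8) x cols[0,4) = 4x4
Op 3 fold_up: fold axis h@6; visible region now rows[4,6) x cols[0,4) = 2x4
Op 4 fold_right: fold axis v@2; visible region now rows[4,6) x cols[2,4) = 2x2
Op 5 cut(1, 1): punch at orig (5,3); cuts so far [(5, 3)]; region rows[4,6) x cols[2,4) = 2x2
Op 6 cut(0, 1): punch at orig (4,3); cuts so far [(4, 3), (5, 3)]; region rows[4,6) x cols[2,4) = 2x2
Op 7 cut(0, 0): punch at orig (4,2); cuts so far [(4, 2), (4, 3), (5, 3)]; region rows[4,6) x cols[2,4) = 2x2
Unfold 1 (reflect across v@2): 6 holes -> [(4, 0), (4, 1), (4, 2), (4, 3), (5, 0), (5, 3)]
Unfold 2 (reflect across h@6): 12 holes -> [(4, 0), (4, 1), (4, 2), (4, 3), (5, 0), (5, 3), (6, 0), (6, 3), (7, 0), (7, 1), (7, 2), (7, 3)]
Unfold 3 (reflect across v@4): 24 holes -> [(4, 0), (4, 1), (4, 2), (4, 3), (4, 4), (4, 5), (4, 6), (4, 7), (5, 0), (5, 3), (5, 4), (5, 7), (6, 0), (6, 3), (6, 4), (6, 7), (7, 0), (7, 1), (7, 2), (7, 3), (7, 4), (7, 5), (7, 6), (7, 7)]
Unfold 4 (reflect across h@4): 48 holes -> [(0, 0), (0, 1), (0, 2), (0, 3), (0, 4), (0, 5), (0, 6), (0, 7), (1, 0), (1, 3), (1, 4), (1, 7), (2, 0), (2, 3), (2, 4), (2, 7), (3, 0), (3, 1), (3, 2), (3, 3), (3, 4), (3, 5), (3, 6), (3, 7), (4, 0), (4, 1), (4, 2), (4, 3), (4, 4), (4, 5), (4, 6), (4, 7), (5, 0), (5, 3), (5, 4), (5, 7), (6, 0), (6, 3), (6, 4), (6, 7), (7, 0), (7, 1), (7, 2), (7, 3), (7, 4), (7, 5), (7, 6), (7, 7)]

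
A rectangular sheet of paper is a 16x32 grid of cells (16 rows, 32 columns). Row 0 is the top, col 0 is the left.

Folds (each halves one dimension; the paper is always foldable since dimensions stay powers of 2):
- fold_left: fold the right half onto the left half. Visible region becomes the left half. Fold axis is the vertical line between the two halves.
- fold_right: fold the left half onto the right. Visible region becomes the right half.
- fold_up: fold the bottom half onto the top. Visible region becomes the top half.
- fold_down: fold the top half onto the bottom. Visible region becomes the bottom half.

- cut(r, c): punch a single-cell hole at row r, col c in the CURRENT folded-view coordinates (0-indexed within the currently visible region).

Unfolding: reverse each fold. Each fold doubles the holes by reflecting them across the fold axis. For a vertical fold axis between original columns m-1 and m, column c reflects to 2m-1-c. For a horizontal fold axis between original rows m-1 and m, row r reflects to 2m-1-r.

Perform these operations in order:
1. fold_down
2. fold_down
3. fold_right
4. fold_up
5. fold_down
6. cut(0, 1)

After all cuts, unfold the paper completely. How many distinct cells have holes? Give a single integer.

Answer: 32

Derivation:
Op 1 fold_down: fold axis h@8; visible region now rows[8,16) x cols[0,32) = 8x32
Op 2 fold_down: fold axis h@12; visible region now rows[12,16) x cols[0,32) = 4x32
Op 3 fold_right: fold axis v@16; visible region now rows[12,16) x cols[16,32) = 4x16
Op 4 fold_up: fold axis h@14; visible region now rows[12,14) x cols[16,32) = 2x16
Op 5 fold_down: fold axis h@13; visible region now rows[13,14) x cols[16,32) = 1x16
Op 6 cut(0, 1): punch at orig (13,17); cuts so far [(13, 17)]; region rows[13,14) x cols[16,32) = 1x16
Unfold 1 (reflect across h@13): 2 holes -> [(12, 17), (13, 17)]
Unfold 2 (reflect across h@14): 4 holes -> [(12, 17), (13, 17), (14, 17), (15, 17)]
Unfold 3 (reflect across v@16): 8 holes -> [(12, 14), (12, 17), (13, 14), (13, 17), (14, 14), (14, 17), (15, 14), (15, 17)]
Unfold 4 (reflect across h@12): 16 holes -> [(8, 14), (8, 17), (9, 14), (9, 17), (10, 14), (10, 17), (11, 14), (11, 17), (12, 14), (12, 17), (13, 14), (13, 17), (14, 14), (14, 17), (15, 14), (15, 17)]
Unfold 5 (reflect across h@8): 32 holes -> [(0, 14), (0, 17), (1, 14), (1, 17), (2, 14), (2, 17), (3, 14), (3, 17), (4, 14), (4, 17), (5, 14), (5, 17), (6, 14), (6, 17), (7, 14), (7, 17), (8, 14), (8, 17), (9, 14), (9, 17), (10, 14), (10, 17), (11, 14), (11, 17), (12, 14), (12, 17), (13, 14), (13, 17), (14, 14), (14, 17), (15, 14), (15, 17)]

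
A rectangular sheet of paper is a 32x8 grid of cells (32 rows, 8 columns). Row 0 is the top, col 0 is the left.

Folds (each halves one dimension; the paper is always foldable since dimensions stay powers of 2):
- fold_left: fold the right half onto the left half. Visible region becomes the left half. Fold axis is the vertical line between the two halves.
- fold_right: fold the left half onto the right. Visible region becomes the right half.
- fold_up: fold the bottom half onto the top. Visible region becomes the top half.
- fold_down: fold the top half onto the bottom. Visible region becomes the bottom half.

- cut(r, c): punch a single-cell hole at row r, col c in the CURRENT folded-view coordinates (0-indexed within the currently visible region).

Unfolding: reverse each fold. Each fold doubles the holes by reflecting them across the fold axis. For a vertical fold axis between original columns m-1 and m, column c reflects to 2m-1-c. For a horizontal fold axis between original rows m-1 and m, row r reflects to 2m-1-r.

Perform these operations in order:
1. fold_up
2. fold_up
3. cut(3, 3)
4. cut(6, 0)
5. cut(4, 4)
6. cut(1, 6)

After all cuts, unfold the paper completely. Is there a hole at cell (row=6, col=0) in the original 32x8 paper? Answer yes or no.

Op 1 fold_up: fold axis h@16; visible region now rows[0,16) x cols[0,8) = 16x8
Op 2 fold_up: fold axis h@8; visible region now rows[0,8) x cols[0,8) = 8x8
Op 3 cut(3, 3): punch at orig (3,3); cuts so far [(3, 3)]; region rows[0,8) x cols[0,8) = 8x8
Op 4 cut(6, 0): punch at orig (6,0); cuts so far [(3, 3), (6, 0)]; region rows[0,8) x cols[0,8) = 8x8
Op 5 cut(4, 4): punch at orig (4,4); cuts so far [(3, 3), (4, 4), (6, 0)]; region rows[0,8) x cols[0,8) = 8x8
Op 6 cut(1, 6): punch at orig (1,6); cuts so far [(1, 6), (3, 3), (4, 4), (6, 0)]; region rows[0,8) x cols[0,8) = 8x8
Unfold 1 (reflect across h@8): 8 holes -> [(1, 6), (3, 3), (4, 4), (6, 0), (9, 0), (11, 4), (12, 3), (14, 6)]
Unfold 2 (reflect across h@16): 16 holes -> [(1, 6), (3, 3), (4, 4), (6, 0), (9, 0), (11, 4), (12, 3), (14, 6), (17, 6), (19, 3), (20, 4), (22, 0), (25, 0), (27, 4), (28, 3), (30, 6)]
Holes: [(1, 6), (3, 3), (4, 4), (6, 0), (9, 0), (11, 4), (12, 3), (14, 6), (17, 6), (19, 3), (20, 4), (22, 0), (25, 0), (27, 4), (28, 3), (30, 6)]

Answer: yes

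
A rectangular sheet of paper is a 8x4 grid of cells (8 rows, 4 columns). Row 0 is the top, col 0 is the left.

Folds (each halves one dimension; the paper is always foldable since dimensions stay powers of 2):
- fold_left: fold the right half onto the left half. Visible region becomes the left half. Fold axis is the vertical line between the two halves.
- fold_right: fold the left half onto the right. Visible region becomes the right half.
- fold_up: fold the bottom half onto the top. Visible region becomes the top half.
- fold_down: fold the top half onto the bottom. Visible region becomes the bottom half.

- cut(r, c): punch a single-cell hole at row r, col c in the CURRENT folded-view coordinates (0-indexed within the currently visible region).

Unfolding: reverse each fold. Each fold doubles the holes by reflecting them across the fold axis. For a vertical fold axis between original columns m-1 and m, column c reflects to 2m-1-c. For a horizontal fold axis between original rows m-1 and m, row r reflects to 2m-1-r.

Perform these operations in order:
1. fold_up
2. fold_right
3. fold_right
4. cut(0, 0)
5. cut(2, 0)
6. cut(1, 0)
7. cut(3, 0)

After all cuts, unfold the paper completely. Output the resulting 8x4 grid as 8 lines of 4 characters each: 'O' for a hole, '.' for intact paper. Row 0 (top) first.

Answer: OOOO
OOOO
OOOO
OOOO
OOOO
OOOO
OOOO
OOOO

Derivation:
Op 1 fold_up: fold axis h@4; visible region now rows[0,4) x cols[0,4) = 4x4
Op 2 fold_right: fold axis v@2; visible region now rows[0,4) x cols[2,4) = 4x2
Op 3 fold_right: fold axis v@3; visible region now rows[0,4) x cols[3,4) = 4x1
Op 4 cut(0, 0): punch at orig (0,3); cuts so far [(0, 3)]; region rows[0,4) x cols[3,4) = 4x1
Op 5 cut(2, 0): punch at orig (2,3); cuts so far [(0, 3), (2, 3)]; region rows[0,4) x cols[3,4) = 4x1
Op 6 cut(1, 0): punch at orig (1,3); cuts so far [(0, 3), (1, 3), (2, 3)]; region rows[0,4) x cols[3,4) = 4x1
Op 7 cut(3, 0): punch at orig (3,3); cuts so far [(0, 3), (1, 3), (2, 3), (3, 3)]; region rows[0,4) x cols[3,4) = 4x1
Unfold 1 (reflect across v@3): 8 holes -> [(0, 2), (0, 3), (1, 2), (1, 3), (2, 2), (2, 3), (3, 2), (3, 3)]
Unfold 2 (reflect across v@2): 16 holes -> [(0, 0), (0, 1), (0, 2), (0, 3), (1, 0), (1, 1), (1, 2), (1, 3), (2, 0), (2, 1), (2, 2), (2, 3), (3, 0), (3, 1), (3, 2), (3, 3)]
Unfold 3 (reflect across h@4): 32 holes -> [(0, 0), (0, 1), (0, 2), (0, 3), (1, 0), (1, 1), (1, 2), (1, 3), (2, 0), (2, 1), (2, 2), (2, 3), (3, 0), (3, 1), (3, 2), (3, 3), (4, 0), (4, 1), (4, 2), (4, 3), (5, 0), (5, 1), (5, 2), (5, 3), (6, 0), (6, 1), (6, 2), (6, 3), (7, 0), (7, 1), (7, 2), (7, 3)]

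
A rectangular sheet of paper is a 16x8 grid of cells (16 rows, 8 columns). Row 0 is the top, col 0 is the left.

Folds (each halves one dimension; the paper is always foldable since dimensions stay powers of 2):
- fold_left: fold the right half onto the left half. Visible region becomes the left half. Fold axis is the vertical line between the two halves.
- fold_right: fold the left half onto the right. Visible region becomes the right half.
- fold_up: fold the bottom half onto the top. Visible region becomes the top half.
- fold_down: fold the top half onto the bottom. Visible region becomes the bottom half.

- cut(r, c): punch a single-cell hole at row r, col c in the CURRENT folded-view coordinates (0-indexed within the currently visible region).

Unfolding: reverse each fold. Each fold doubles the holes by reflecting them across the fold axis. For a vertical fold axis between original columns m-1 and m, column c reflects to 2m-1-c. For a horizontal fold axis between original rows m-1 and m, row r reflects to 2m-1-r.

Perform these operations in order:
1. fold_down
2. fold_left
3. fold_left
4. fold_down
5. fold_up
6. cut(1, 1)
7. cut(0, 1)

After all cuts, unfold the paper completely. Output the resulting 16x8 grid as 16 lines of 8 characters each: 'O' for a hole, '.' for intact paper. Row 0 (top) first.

Op 1 fold_down: fold axis h@8; visible region now rows[8,16) x cols[0,8) = 8x8
Op 2 fold_left: fold axis v@4; visible region now rows[8,16) x cols[0,4) = 8x4
Op 3 fold_left: fold axis v@2; visible region now rows[8,16) x cols[0,2) = 8x2
Op 4 fold_down: fold axis h@12; visible region now rows[12,16) x cols[0,2) = 4x2
Op 5 fold_up: fold axis h@14; visible region now rows[12,14) x cols[0,2) = 2x2
Op 6 cut(1, 1): punch at orig (13,1); cuts so far [(13, 1)]; region rows[12,14) x cols[0,2) = 2x2
Op 7 cut(0, 1): punch at orig (12,1); cuts so far [(12, 1), (13, 1)]; region rows[12,14) x cols[0,2) = 2x2
Unfold 1 (reflect across h@14): 4 holes -> [(12, 1), (13, 1), (14, 1), (15, 1)]
Unfold 2 (reflect across h@12): 8 holes -> [(8, 1), (9, 1), (10, 1), (11, 1), (12, 1), (13, 1), (14, 1), (15, 1)]
Unfold 3 (reflect across v@2): 16 holes -> [(8, 1), (8, 2), (9, 1), (9, 2), (10, 1), (10, 2), (11, 1), (11, 2), (12, 1), (12, 2), (13, 1), (13, 2), (14, 1), (14, 2), (15, 1), (15, 2)]
Unfold 4 (reflect across v@4): 32 holes -> [(8, 1), (8, 2), (8, 5), (8, 6), (9, 1), (9, 2), (9, 5), (9, 6), (10, 1), (10, 2), (10, 5), (10, 6), (11, 1), (11, 2), (11, 5), (11, 6), (12, 1), (12, 2), (12, 5), (12, 6), (13, 1), (13, 2), (13, 5), (13, 6), (14, 1), (14, 2), (14, 5), (14, 6), (15, 1), (15, 2), (15, 5), (15, 6)]
Unfold 5 (reflect across h@8): 64 holes -> [(0, 1), (0, 2), (0, 5), (0, 6), (1, 1), (1, 2), (1, 5), (1, 6), (2, 1), (2, 2), (2, 5), (2, 6), (3, 1), (3, 2), (3, 5), (3, 6), (4, 1), (4, 2), (4, 5), (4, 6), (5, 1), (5, 2), (5, 5), (5, 6), (6, 1), (6, 2), (6, 5), (6, 6), (7, 1), (7, 2), (7, 5), (7, 6), (8, 1), (8, 2), (8, 5), (8, 6), (9, 1), (9, 2), (9, 5), (9, 6), (10, 1), (10, 2), (10, 5), (10, 6), (11, 1), (11, 2), (11, 5), (11, 6), (12, 1), (12, 2), (12, 5), (12, 6), (13, 1), (13, 2), (13, 5), (13, 6), (14, 1), (14, 2), (14, 5), (14, 6), (15, 1), (15, 2), (15, 5), (15, 6)]

Answer: .OO..OO.
.OO..OO.
.OO..OO.
.OO..OO.
.OO..OO.
.OO..OO.
.OO..OO.
.OO..OO.
.OO..OO.
.OO..OO.
.OO..OO.
.OO..OO.
.OO..OO.
.OO..OO.
.OO..OO.
.OO..OO.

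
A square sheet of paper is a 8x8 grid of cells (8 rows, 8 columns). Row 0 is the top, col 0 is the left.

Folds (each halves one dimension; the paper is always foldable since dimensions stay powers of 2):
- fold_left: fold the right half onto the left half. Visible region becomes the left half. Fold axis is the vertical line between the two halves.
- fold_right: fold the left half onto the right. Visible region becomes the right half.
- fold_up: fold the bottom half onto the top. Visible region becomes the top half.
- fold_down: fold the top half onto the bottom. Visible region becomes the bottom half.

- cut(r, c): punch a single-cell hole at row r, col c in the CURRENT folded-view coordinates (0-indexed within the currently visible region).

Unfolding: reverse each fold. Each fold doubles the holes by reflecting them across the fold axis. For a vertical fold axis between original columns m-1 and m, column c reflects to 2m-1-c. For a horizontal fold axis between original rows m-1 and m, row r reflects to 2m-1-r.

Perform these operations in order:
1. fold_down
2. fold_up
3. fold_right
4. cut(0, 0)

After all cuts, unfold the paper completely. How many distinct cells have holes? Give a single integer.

Op 1 fold_down: fold axis h@4; visible region now rows[4,8) x cols[0,8) = 4x8
Op 2 fold_up: fold axis h@6; visible region now rows[4,6) x cols[0,8) = 2x8
Op 3 fold_right: fold axis v@4; visible region now rows[4,6) x cols[4,8) = 2x4
Op 4 cut(0, 0): punch at orig (4,4); cuts so far [(4, 4)]; region rows[4,6) x cols[4,8) = 2x4
Unfold 1 (reflect across v@4): 2 holes -> [(4, 3), (4, 4)]
Unfold 2 (reflect across h@6): 4 holes -> [(4, 3), (4, 4), (7, 3), (7, 4)]
Unfold 3 (reflect across h@4): 8 holes -> [(0, 3), (0, 4), (3, 3), (3, 4), (4, 3), (4, 4), (7, 3), (7, 4)]

Answer: 8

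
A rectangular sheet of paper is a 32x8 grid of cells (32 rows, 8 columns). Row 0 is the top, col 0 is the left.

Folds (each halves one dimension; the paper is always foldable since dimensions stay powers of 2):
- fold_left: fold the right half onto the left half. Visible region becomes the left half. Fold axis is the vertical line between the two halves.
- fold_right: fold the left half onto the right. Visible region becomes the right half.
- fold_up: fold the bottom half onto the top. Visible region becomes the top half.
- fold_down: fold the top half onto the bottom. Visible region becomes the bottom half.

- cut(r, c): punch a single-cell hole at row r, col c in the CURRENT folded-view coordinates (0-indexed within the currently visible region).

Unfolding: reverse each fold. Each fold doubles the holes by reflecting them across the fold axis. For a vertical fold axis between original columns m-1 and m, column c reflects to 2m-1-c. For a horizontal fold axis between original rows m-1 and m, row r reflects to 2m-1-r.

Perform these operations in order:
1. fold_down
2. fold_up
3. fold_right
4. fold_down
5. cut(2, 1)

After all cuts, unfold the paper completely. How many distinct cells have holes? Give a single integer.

Op 1 fold_down: fold axis h@16; visible region now rows[16,32) x cols[0,8) = 16x8
Op 2 fold_up: fold axis h@24; visible region now rows[16,24) x cols[0,8) = 8x8
Op 3 fold_right: fold axis v@4; visible region now rows[16,24) x cols[4,8) = 8x4
Op 4 fold_down: fold axis h@20; visible region now rows[20,24) x cols[4,8) = 4x4
Op 5 cut(2, 1): punch at orig (22,5); cuts so far [(22, 5)]; region rows[20,24) x cols[4,8) = 4x4
Unfold 1 (reflect across h@20): 2 holes -> [(17, 5), (22, 5)]
Unfold 2 (reflect across v@4): 4 holes -> [(17, 2), (17, 5), (22, 2), (22, 5)]
Unfold 3 (reflect across h@24): 8 holes -> [(17, 2), (17, 5), (22, 2), (22, 5), (25, 2), (25, 5), (30, 2), (30, 5)]
Unfold 4 (reflect across h@16): 16 holes -> [(1, 2), (1, 5), (6, 2), (6, 5), (9, 2), (9, 5), (14, 2), (14, 5), (17, 2), (17, 5), (22, 2), (22, 5), (25, 2), (25, 5), (30, 2), (30, 5)]

Answer: 16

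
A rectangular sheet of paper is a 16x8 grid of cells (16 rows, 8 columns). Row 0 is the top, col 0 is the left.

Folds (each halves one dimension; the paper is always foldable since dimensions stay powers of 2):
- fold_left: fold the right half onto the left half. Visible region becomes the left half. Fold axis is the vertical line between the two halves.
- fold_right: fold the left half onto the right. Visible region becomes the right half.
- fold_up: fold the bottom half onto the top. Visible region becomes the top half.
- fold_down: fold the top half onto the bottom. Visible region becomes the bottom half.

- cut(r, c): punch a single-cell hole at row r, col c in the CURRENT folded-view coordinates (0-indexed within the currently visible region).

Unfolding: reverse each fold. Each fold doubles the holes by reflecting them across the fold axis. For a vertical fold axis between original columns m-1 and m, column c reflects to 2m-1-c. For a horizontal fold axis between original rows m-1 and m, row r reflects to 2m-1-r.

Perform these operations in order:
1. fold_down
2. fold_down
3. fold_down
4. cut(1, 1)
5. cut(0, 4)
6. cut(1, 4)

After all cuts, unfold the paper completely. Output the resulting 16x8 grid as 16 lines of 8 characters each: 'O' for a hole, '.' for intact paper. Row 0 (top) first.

Answer: .O..O...
....O...
....O...
.O..O...
.O..O...
....O...
....O...
.O..O...
.O..O...
....O...
....O...
.O..O...
.O..O...
....O...
....O...
.O..O...

Derivation:
Op 1 fold_down: fold axis h@8; visible region now rows[8,16) x cols[0,8) = 8x8
Op 2 fold_down: fold axis h@12; visible region now rows[12,16) x cols[0,8) = 4x8
Op 3 fold_down: fold axis h@14; visible region now rows[14,16) x cols[0,8) = 2x8
Op 4 cut(1, 1): punch at orig (15,1); cuts so far [(15, 1)]; region rows[14,16) x cols[0,8) = 2x8
Op 5 cut(0, 4): punch at orig (14,4); cuts so far [(14, 4), (15, 1)]; region rows[14,16) x cols[0,8) = 2x8
Op 6 cut(1, 4): punch at orig (15,4); cuts so far [(14, 4), (15, 1), (15, 4)]; region rows[14,16) x cols[0,8) = 2x8
Unfold 1 (reflect across h@14): 6 holes -> [(12, 1), (12, 4), (13, 4), (14, 4), (15, 1), (15, 4)]
Unfold 2 (reflect across h@12): 12 holes -> [(8, 1), (8, 4), (9, 4), (10, 4), (11, 1), (11, 4), (12, 1), (12, 4), (13, 4), (14, 4), (15, 1), (15, 4)]
Unfold 3 (reflect across h@8): 24 holes -> [(0, 1), (0, 4), (1, 4), (2, 4), (3, 1), (3, 4), (4, 1), (4, 4), (5, 4), (6, 4), (7, 1), (7, 4), (8, 1), (8, 4), (9, 4), (10, 4), (11, 1), (11, 4), (12, 1), (12, 4), (13, 4), (14, 4), (15, 1), (15, 4)]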